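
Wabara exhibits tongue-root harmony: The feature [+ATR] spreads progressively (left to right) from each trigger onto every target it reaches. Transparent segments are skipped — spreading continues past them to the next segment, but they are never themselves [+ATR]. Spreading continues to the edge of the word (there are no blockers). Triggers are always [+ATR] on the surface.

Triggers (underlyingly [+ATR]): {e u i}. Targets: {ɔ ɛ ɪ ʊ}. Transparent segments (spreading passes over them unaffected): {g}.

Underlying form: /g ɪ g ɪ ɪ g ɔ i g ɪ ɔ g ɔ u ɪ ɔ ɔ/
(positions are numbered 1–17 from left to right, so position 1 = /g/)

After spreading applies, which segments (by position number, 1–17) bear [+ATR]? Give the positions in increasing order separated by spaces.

From /i/ at 8 rightward: 9 /g/ transparent; 10 /ɪ/ → [+ATR]; 11 /ɔ/ → [+ATR]; 12 /g/ transparent; 13 /ɔ/ → [+ATR]; 14 /u/ is itself a trigger — this domain ends here.
From /u/ at 14 rightward: 15 /ɪ/ → [+ATR]; 16 /ɔ/ → [+ATR]; 17 /ɔ/ → [+ATR]; word edge.
Targets with no active source: positions 2 4 5 7 stay [-ATR].

8 10 11 13 14 15 16 17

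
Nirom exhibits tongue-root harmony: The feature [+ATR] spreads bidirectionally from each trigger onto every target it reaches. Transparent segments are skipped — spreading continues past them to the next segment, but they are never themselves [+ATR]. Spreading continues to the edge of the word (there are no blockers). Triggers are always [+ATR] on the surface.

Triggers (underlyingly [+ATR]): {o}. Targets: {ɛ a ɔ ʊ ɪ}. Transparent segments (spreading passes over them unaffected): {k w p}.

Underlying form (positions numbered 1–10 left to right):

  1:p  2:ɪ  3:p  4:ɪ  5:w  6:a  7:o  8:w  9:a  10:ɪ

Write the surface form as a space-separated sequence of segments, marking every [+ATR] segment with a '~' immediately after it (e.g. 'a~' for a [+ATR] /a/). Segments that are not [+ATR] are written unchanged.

p ɪ~ p ɪ~ w a~ o~ w a~ ɪ~

From /o/ at 7 rightward: 8 /w/ transparent; 9 /a/ → [+ATR]; 10 /ɪ/ → [+ATR]; word edge.
From /o/ at 7 leftward: 6 /a/ → [+ATR]; 5 /w/ transparent; 4 /ɪ/ → [+ATR]; 3 /p/ transparent; 2 /ɪ/ → [+ATR]; 1 /p/ transparent; word edge.
[+ATR] positions on the surface: 2 4 6 7 9 10.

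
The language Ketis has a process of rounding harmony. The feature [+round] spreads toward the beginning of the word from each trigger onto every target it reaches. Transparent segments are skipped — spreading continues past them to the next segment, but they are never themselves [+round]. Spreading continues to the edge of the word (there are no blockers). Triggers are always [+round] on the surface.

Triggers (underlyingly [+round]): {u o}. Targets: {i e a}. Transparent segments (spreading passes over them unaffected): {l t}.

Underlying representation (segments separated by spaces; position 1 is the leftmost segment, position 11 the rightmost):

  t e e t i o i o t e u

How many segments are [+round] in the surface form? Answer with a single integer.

8

From /o/ at 6 leftward: 5 /i/ → [+round]; 4 /t/ transparent; 3 /e/ → [+round]; 2 /e/ → [+round]; 1 /t/ transparent; word edge.
From /o/ at 8 leftward: 7 /i/ → [+round]; 6 /o/ is itself a trigger — this domain ends here.
From /u/ at 11 leftward: 10 /e/ → [+round]; 9 /t/ transparent; 8 /o/ is itself a trigger — this domain ends here.
[+round] positions on the surface: 2 3 5 6 7 8 10 11.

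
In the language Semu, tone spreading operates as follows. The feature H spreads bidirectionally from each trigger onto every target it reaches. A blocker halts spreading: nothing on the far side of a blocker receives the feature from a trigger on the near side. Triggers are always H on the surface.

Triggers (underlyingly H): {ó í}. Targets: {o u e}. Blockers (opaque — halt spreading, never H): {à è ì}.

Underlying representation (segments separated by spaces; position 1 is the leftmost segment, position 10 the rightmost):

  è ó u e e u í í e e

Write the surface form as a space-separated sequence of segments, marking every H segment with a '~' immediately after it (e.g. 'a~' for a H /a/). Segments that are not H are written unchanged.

è ó~ u~ e~ e~ u~ í~ í~ e~ e~

From /ó/ at 2 rightward: 3 /u/ → H; 4 /e/ → H; 5 /e/ → H; 6 /u/ → H; 7 /í/ is itself a trigger — this domain ends here.
From /ó/ at 2 leftward: 1 /è/ blocks.
From /í/ at 7 rightward: 8 /í/ is itself a trigger — this domain ends here.
From /í/ at 7 leftward: 6 /u/ → H; 5 /e/ → H; 4 /e/ → H; 3 /u/ → H; 2 /ó/ is itself a trigger — this domain ends here.
From /í/ at 8 rightward: 9 /e/ → H; 10 /e/ → H; word edge.
From /í/ at 8 leftward: 7 /í/ is itself a trigger — this domain ends here.
H positions on the surface: 2 3 4 5 6 7 8 9 10.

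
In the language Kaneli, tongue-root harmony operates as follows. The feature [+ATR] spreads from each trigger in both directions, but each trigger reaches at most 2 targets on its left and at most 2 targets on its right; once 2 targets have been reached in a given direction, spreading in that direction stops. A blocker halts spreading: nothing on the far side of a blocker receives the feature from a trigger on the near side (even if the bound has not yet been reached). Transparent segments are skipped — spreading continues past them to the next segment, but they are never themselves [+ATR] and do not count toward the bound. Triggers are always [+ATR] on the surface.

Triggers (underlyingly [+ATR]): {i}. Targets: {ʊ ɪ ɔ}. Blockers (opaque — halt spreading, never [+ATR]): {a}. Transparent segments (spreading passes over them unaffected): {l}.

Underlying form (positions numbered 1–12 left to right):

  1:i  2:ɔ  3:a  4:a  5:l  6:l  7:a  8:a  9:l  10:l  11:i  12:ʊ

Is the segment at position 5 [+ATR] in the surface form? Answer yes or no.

From /i/ at 1 rightward: 2 /ɔ/ → [+ATR]; 3 /a/ blocks.
From /i/ at 1 leftward: word edge.
From /i/ at 11 rightward: 12 /ʊ/ → [+ATR]; word edge.
From /i/ at 11 leftward: 10 /l/ transparent; 9 /l/ transparent; 8 /a/ blocks.
[+ATR] positions on the surface: 1 2 11 12.

no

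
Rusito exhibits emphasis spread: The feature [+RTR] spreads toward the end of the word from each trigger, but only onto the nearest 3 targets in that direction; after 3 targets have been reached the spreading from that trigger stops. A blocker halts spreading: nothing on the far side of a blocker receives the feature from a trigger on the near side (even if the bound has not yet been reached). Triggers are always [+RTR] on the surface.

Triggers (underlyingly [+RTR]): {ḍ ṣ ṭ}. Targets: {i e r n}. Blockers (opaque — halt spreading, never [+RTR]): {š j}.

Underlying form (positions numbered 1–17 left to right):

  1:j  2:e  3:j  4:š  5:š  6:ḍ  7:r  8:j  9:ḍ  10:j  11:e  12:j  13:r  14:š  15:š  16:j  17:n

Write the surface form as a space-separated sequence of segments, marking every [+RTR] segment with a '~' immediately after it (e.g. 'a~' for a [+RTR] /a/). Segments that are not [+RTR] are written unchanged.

From /ḍ/ at 6 rightward: 7 /r/ → [+RTR]; 8 /j/ blocks.
From /ḍ/ at 9 rightward: 10 /j/ blocks.
Targets with no active source: positions 2 11 13 17 stay [-emphatic].
[+RTR] positions on the surface: 6 7 9.

j e j š š ḍ~ r~ j ḍ~ j e j r š š j n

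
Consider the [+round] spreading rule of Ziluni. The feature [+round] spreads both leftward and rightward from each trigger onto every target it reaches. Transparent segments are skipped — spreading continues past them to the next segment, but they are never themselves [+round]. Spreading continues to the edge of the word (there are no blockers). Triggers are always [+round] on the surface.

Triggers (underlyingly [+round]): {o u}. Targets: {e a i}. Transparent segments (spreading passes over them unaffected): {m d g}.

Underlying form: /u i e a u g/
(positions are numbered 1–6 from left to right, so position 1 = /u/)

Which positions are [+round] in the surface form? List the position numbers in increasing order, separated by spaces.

1 2 3 4 5

From /u/ at 1 rightward: 2 /i/ → [+round]; 3 /e/ → [+round]; 4 /a/ → [+round]; 5 /u/ is itself a trigger — this domain ends here.
From /u/ at 1 leftward: word edge.
From /u/ at 5 rightward: 6 /g/ transparent; word edge.
From /u/ at 5 leftward: 4 /a/ → [+round]; 3 /e/ → [+round]; 2 /i/ → [+round]; 1 /u/ is itself a trigger — this domain ends here.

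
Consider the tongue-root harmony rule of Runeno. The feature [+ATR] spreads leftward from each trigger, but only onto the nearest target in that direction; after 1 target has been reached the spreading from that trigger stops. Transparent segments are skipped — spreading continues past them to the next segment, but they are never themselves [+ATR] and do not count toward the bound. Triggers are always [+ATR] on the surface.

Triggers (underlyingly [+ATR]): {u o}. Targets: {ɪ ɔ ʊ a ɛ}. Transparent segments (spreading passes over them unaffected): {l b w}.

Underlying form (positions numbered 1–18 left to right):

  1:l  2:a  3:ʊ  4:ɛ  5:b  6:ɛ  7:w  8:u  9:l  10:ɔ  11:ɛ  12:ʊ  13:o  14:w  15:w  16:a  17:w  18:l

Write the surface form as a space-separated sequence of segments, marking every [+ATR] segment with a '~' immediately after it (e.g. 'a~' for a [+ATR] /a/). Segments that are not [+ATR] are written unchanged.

l a ʊ ɛ b ɛ~ w u~ l ɔ ɛ ʊ~ o~ w w a w l

From /u/ at 8 leftward: 7 /w/ transparent; 6 /ɛ/ → [+ATR]; bound reached.
From /o/ at 13 leftward: 12 /ʊ/ → [+ATR]; bound reached.
Targets with no active source: positions 2 3 4 10 11 16 stay [-ATR].
[+ATR] positions on the surface: 6 8 12 13.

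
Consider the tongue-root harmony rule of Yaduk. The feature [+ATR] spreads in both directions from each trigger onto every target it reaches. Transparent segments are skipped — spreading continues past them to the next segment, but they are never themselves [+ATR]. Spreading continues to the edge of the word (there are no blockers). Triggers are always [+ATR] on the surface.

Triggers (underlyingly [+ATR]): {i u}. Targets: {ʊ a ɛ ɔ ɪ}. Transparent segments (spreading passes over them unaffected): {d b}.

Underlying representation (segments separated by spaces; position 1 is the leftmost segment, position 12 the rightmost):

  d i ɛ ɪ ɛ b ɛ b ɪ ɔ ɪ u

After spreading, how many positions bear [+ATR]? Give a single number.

From /i/ at 2 rightward: 3 /ɛ/ → [+ATR]; 4 /ɪ/ → [+ATR]; 5 /ɛ/ → [+ATR]; 6 /b/ transparent; 7 /ɛ/ → [+ATR]; 8 /b/ transparent; 9 /ɪ/ → [+ATR]; 10 /ɔ/ → [+ATR]; 11 /ɪ/ → [+ATR]; 12 /u/ is itself a trigger — this domain ends here.
From /i/ at 2 leftward: 1 /d/ transparent; word edge.
From /u/ at 12 rightward: word edge.
From /u/ at 12 leftward: 11 /ɪ/ → [+ATR]; 10 /ɔ/ → [+ATR]; 9 /ɪ/ → [+ATR]; 8 /b/ transparent; 7 /ɛ/ → [+ATR]; 6 /b/ transparent; 5 /ɛ/ → [+ATR]; 4 /ɪ/ → [+ATR]; 3 /ɛ/ → [+ATR]; 2 /i/ is itself a trigger — this domain ends here.
[+ATR] positions on the surface: 2 3 4 5 7 9 10 11 12.

9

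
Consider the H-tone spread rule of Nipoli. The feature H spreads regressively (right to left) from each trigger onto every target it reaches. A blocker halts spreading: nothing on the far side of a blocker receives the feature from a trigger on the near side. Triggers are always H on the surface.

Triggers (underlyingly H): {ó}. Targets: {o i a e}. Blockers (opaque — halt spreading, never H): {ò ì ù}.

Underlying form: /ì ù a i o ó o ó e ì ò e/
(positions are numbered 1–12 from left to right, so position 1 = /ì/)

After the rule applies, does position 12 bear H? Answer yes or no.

no

From /ó/ at 6 leftward: 5 /o/ → H; 4 /i/ → H; 3 /a/ → H; 2 /ù/ blocks.
From /ó/ at 8 leftward: 7 /o/ → H; 6 /ó/ is itself a trigger — this domain ends here.
Targets with no active source: positions 9 12 stay [-high tone].
H positions on the surface: 3 4 5 6 7 8.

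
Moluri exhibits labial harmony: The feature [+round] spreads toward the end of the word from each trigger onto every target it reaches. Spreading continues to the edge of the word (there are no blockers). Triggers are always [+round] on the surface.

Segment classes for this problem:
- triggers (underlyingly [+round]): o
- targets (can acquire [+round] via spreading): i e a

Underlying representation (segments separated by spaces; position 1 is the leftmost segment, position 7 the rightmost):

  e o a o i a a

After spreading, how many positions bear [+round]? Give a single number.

6

From /o/ at 2 rightward: 3 /a/ → [+round]; 4 /o/ is itself a trigger — this domain ends here.
From /o/ at 4 rightward: 5 /i/ → [+round]; 6 /a/ → [+round]; 7 /a/ → [+round]; word edge.
Target with no active source: position 1 stays [-round].
[+round] positions on the surface: 2 3 4 5 6 7.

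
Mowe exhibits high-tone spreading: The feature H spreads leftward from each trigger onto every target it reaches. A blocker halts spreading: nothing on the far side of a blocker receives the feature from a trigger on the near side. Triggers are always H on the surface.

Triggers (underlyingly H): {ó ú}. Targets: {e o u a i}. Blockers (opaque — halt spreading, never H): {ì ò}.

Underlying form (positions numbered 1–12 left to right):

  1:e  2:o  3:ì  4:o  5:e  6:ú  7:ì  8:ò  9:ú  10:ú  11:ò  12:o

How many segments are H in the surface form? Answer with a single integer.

From /ú/ at 6 leftward: 5 /e/ → H; 4 /o/ → H; 3 /ì/ blocks.
From /ú/ at 9 leftward: 8 /ò/ blocks.
From /ú/ at 10 leftward: 9 /ú/ is itself a trigger — this domain ends here.
Targets with no active source: positions 1 2 12 stay [-high tone].
H positions on the surface: 4 5 6 9 10.

5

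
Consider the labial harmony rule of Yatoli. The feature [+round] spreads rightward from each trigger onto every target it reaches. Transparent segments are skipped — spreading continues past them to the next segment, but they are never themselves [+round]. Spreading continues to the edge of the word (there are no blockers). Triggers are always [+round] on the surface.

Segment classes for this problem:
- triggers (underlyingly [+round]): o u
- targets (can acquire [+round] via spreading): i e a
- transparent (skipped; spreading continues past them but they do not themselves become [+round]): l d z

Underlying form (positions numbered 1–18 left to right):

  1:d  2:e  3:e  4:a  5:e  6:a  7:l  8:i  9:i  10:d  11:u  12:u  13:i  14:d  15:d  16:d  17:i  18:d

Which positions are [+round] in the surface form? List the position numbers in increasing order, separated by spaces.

From /u/ at 11 rightward: 12 /u/ is itself a trigger — this domain ends here.
From /u/ at 12 rightward: 13 /i/ → [+round]; 14 /d/ transparent; 15 /d/ transparent; 16 /d/ transparent; 17 /i/ → [+round]; 18 /d/ transparent; word edge.
Targets with no active source: positions 2 3 4 5 6 8 9 stay [-round].

11 12 13 17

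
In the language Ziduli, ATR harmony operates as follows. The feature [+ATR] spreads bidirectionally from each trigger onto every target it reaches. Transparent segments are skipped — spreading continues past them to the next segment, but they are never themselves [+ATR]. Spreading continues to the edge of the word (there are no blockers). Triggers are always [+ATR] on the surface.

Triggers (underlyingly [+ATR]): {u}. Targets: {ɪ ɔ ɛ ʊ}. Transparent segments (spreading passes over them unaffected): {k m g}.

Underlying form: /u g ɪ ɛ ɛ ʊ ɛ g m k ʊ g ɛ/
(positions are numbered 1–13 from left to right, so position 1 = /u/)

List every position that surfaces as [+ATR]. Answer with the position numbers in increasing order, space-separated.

1 3 4 5 6 7 11 13

From /u/ at 1 rightward: 2 /g/ transparent; 3 /ɪ/ → [+ATR]; 4 /ɛ/ → [+ATR]; 5 /ɛ/ → [+ATR]; 6 /ʊ/ → [+ATR]; 7 /ɛ/ → [+ATR]; 8 /g/ transparent; 9 /m/ transparent; 10 /k/ transparent; 11 /ʊ/ → [+ATR]; 12 /g/ transparent; 13 /ɛ/ → [+ATR]; word edge.
From /u/ at 1 leftward: word edge.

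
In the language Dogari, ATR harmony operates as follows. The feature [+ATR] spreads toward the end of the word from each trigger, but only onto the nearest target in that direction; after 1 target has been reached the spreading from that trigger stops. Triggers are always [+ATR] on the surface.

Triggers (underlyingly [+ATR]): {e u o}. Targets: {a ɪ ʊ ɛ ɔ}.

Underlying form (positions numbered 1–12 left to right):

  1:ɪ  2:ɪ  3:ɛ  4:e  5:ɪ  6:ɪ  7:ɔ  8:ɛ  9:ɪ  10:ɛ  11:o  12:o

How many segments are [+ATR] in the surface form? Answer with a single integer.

4

From /e/ at 4 rightward: 5 /ɪ/ → [+ATR]; bound reached.
From /o/ at 11 rightward: 12 /o/ is itself a trigger — this domain ends here.
From /o/ at 12 rightward: word edge.
Targets with no active source: positions 1 2 3 6 7 8 9 10 stay [-ATR].
[+ATR] positions on the surface: 4 5 11 12.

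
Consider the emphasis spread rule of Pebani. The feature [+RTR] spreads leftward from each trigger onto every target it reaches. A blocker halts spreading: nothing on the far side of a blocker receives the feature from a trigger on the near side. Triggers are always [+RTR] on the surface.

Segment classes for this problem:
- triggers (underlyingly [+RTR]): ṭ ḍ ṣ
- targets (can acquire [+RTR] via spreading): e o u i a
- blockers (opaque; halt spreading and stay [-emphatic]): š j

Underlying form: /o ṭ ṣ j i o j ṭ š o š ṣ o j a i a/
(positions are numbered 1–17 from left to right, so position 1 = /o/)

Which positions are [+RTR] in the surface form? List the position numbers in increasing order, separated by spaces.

1 2 3 8 12

From /ṭ/ at 2 leftward: 1 /o/ → [+RTR]; word edge.
From /ṣ/ at 3 leftward: 2 /ṭ/ is itself a trigger — this domain ends here.
From /ṭ/ at 8 leftward: 7 /j/ blocks.
From /ṣ/ at 12 leftward: 11 /š/ blocks.
Targets with no active source: positions 5 6 10 13 15 16 17 stay [-emphatic].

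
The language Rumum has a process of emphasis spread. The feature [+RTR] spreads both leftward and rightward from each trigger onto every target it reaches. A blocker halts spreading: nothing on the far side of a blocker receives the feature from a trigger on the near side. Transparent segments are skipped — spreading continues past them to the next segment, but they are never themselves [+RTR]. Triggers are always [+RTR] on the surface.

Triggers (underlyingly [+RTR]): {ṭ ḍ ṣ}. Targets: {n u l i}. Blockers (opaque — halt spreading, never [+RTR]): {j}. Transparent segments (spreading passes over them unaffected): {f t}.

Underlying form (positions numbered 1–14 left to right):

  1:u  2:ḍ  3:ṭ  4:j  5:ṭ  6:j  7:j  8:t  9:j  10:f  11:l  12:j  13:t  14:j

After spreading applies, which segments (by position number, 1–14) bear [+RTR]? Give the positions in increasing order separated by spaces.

From /ḍ/ at 2 rightward: 3 /ṭ/ is itself a trigger — this domain ends here.
From /ḍ/ at 2 leftward: 1 /u/ → [+RTR]; word edge.
From /ṭ/ at 3 rightward: 4 /j/ blocks.
From /ṭ/ at 3 leftward: 2 /ḍ/ is itself a trigger — this domain ends here.
From /ṭ/ at 5 rightward: 6 /j/ blocks.
From /ṭ/ at 5 leftward: 4 /j/ blocks.
Target with no active source: position 11 stays [-emphatic].

1 2 3 5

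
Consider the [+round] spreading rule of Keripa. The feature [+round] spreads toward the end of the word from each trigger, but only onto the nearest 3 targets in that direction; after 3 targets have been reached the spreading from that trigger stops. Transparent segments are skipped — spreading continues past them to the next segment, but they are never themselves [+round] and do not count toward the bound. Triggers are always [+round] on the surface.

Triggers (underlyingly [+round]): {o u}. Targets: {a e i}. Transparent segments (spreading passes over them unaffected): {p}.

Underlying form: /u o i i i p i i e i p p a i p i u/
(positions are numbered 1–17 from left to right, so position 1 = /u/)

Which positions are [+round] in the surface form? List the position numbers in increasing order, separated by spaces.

1 2 3 4 5 17

From /u/ at 1 rightward: 2 /o/ is itself a trigger — this domain ends here.
From /o/ at 2 rightward: 3 /i/ → [+round]; 4 /i/ → [+round]; 5 /i/ → [+round]; bound reached.
From /u/ at 17 rightward: word edge.
Targets with no active source: positions 7 8 9 10 13 14 16 stay [-round].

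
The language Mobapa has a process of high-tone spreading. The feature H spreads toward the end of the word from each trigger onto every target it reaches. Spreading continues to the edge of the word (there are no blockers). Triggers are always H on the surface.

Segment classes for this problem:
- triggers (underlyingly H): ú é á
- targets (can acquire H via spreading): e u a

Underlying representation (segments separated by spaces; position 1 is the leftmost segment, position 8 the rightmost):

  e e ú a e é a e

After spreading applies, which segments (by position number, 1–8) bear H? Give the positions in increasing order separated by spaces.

3 4 5 6 7 8

From /ú/ at 3 rightward: 4 /a/ → H; 5 /e/ → H; 6 /é/ is itself a trigger — this domain ends here.
From /é/ at 6 rightward: 7 /a/ → H; 8 /e/ → H; word edge.
Targets with no active source: positions 1 2 stay [-high tone].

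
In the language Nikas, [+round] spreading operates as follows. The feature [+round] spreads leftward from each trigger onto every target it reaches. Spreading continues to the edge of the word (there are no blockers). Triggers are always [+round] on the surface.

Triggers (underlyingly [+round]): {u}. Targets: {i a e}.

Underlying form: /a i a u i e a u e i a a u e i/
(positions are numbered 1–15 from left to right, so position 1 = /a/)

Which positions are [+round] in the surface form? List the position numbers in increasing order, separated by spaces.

1 2 3 4 5 6 7 8 9 10 11 12 13

From /u/ at 4 leftward: 3 /a/ → [+round]; 2 /i/ → [+round]; 1 /a/ → [+round]; word edge.
From /u/ at 8 leftward: 7 /a/ → [+round]; 6 /e/ → [+round]; 5 /i/ → [+round]; 4 /u/ is itself a trigger — this domain ends here.
From /u/ at 13 leftward: 12 /a/ → [+round]; 11 /a/ → [+round]; 10 /i/ → [+round]; 9 /e/ → [+round]; 8 /u/ is itself a trigger — this domain ends here.
Targets with no active source: positions 14 15 stay [-round].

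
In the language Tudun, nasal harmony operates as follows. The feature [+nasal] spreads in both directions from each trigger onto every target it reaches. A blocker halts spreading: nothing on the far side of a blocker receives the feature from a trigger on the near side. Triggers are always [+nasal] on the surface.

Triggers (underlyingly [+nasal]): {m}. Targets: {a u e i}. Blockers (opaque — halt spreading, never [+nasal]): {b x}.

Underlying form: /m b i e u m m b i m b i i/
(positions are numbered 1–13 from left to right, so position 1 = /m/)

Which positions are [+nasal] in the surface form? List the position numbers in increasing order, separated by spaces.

From /m/ at 1 rightward: 2 /b/ blocks.
From /m/ at 1 leftward: word edge.
From /m/ at 6 rightward: 7 /m/ is itself a trigger — this domain ends here.
From /m/ at 6 leftward: 5 /u/ → [+nasal]; 4 /e/ → [+nasal]; 3 /i/ → [+nasal]; 2 /b/ blocks.
From /m/ at 7 rightward: 8 /b/ blocks.
From /m/ at 7 leftward: 6 /m/ is itself a trigger — this domain ends here.
From /m/ at 10 rightward: 11 /b/ blocks.
From /m/ at 10 leftward: 9 /i/ → [+nasal]; 8 /b/ blocks.
Targets with no active source: positions 12 13 stay [-nasal].

1 3 4 5 6 7 9 10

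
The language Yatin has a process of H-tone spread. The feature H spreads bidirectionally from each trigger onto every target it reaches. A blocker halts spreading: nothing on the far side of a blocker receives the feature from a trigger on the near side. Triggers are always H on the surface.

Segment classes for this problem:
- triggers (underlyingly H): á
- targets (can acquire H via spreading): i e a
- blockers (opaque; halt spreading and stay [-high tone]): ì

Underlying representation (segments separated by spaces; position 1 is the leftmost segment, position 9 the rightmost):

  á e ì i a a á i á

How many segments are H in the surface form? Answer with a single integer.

8

From /á/ at 1 rightward: 2 /e/ → H; 3 /ì/ blocks.
From /á/ at 1 leftward: word edge.
From /á/ at 7 rightward: 8 /i/ → H; 9 /á/ is itself a trigger — this domain ends here.
From /á/ at 7 leftward: 6 /a/ → H; 5 /a/ → H; 4 /i/ → H; 3 /ì/ blocks.
From /á/ at 9 rightward: word edge.
From /á/ at 9 leftward: 8 /i/ → H; 7 /á/ is itself a trigger — this domain ends here.
H positions on the surface: 1 2 4 5 6 7 8 9.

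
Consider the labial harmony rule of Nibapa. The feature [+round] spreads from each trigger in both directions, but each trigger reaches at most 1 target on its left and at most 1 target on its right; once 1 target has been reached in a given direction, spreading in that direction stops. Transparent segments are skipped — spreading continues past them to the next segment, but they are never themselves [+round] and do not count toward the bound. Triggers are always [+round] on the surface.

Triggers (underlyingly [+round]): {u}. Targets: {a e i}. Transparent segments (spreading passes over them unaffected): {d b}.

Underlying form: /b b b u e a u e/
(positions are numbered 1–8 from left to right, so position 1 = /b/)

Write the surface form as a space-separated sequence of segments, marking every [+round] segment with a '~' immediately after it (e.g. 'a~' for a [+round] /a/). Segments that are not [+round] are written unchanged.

From /u/ at 4 rightward: 5 /e/ → [+round]; bound reached.
From /u/ at 4 leftward: 3 /b/ transparent; 2 /b/ transparent; 1 /b/ transparent; word edge.
From /u/ at 7 rightward: 8 /e/ → [+round]; bound reached.
From /u/ at 7 leftward: 6 /a/ → [+round]; bound reached.
[+round] positions on the surface: 4 5 6 7 8.

b b b u~ e~ a~ u~ e~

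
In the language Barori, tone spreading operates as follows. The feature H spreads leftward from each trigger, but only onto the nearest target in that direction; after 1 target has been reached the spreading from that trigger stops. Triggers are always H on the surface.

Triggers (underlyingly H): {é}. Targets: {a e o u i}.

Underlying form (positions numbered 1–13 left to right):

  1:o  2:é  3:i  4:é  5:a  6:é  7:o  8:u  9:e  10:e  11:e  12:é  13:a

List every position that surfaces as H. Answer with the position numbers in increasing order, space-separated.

1 2 3 4 5 6 11 12

From /é/ at 2 leftward: 1 /o/ → H; bound reached.
From /é/ at 4 leftward: 3 /i/ → H; bound reached.
From /é/ at 6 leftward: 5 /a/ → H; bound reached.
From /é/ at 12 leftward: 11 /e/ → H; bound reached.
Targets with no active source: positions 7 8 9 10 13 stay [-high tone].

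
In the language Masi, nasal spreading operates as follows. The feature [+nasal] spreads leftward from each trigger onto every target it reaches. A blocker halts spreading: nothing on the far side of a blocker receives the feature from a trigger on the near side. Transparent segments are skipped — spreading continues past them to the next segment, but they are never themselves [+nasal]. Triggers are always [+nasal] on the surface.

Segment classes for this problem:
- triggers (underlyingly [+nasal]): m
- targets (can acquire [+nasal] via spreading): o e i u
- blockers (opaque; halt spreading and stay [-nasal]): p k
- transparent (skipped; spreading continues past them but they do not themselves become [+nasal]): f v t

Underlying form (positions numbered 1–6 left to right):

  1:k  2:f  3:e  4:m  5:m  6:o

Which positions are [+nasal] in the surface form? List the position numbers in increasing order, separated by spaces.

From /m/ at 4 leftward: 3 /e/ → [+nasal]; 2 /f/ transparent; 1 /k/ blocks.
From /m/ at 5 leftward: 4 /m/ is itself a trigger — this domain ends here.
Target with no active source: position 6 stays [-nasal].

3 4 5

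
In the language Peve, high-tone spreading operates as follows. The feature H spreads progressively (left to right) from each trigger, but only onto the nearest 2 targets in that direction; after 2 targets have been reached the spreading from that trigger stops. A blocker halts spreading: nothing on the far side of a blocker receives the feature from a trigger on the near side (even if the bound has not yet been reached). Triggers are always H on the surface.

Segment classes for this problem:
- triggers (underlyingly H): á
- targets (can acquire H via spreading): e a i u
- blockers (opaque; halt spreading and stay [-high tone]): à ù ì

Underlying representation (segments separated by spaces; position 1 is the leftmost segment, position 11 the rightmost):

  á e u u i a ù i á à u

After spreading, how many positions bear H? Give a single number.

From /á/ at 1 rightward: 2 /e/ → H; 3 /u/ → H; bound reached.
From /á/ at 9 rightward: 10 /à/ blocks.
Targets with no active source: positions 4 5 6 8 11 stay [-high tone].
H positions on the surface: 1 2 3 9.

4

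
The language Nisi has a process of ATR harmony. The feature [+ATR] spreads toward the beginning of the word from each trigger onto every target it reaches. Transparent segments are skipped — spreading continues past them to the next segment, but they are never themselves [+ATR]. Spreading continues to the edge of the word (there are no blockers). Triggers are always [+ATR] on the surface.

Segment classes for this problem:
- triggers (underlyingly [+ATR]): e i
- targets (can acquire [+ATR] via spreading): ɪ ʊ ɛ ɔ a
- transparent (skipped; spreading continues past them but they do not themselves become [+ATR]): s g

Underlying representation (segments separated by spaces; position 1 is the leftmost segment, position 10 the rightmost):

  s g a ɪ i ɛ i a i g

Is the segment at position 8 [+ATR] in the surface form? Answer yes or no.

From /i/ at 5 leftward: 4 /ɪ/ → [+ATR]; 3 /a/ → [+ATR]; 2 /g/ transparent; 1 /s/ transparent; word edge.
From /i/ at 7 leftward: 6 /ɛ/ → [+ATR]; 5 /i/ is itself a trigger — this domain ends here.
From /i/ at 9 leftward: 8 /a/ → [+ATR]; 7 /i/ is itself a trigger — this domain ends here.
[+ATR] positions on the surface: 3 4 5 6 7 8 9.

yes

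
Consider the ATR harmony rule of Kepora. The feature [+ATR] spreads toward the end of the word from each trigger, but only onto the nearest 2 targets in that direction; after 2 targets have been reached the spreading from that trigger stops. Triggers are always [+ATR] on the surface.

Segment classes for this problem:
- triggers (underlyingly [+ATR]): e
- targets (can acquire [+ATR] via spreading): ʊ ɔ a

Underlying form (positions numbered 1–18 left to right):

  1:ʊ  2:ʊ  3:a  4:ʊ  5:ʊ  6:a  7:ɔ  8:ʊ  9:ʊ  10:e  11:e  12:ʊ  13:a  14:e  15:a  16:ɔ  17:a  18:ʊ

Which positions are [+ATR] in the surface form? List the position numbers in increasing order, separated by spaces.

From /e/ at 10 rightward: 11 /e/ is itself a trigger — this domain ends here.
From /e/ at 11 rightward: 12 /ʊ/ → [+ATR]; 13 /a/ → [+ATR]; bound reached.
From /e/ at 14 rightward: 15 /a/ → [+ATR]; 16 /ɔ/ → [+ATR]; bound reached.
Targets with no active source: positions 1 2 3 4 5 6 7 8 9 17 18 stay [-ATR].

10 11 12 13 14 15 16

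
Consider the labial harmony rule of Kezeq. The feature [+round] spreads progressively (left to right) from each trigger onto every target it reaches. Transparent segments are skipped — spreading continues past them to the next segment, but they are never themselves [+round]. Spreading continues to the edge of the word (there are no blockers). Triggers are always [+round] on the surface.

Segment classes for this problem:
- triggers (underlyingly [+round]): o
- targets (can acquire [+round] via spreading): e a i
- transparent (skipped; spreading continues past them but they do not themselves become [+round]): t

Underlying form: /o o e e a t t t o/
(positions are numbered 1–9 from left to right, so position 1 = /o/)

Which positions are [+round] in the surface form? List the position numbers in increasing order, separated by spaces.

From /o/ at 1 rightward: 2 /o/ is itself a trigger — this domain ends here.
From /o/ at 2 rightward: 3 /e/ → [+round]; 4 /e/ → [+round]; 5 /a/ → [+round]; 6 /t/ transparent; 7 /t/ transparent; 8 /t/ transparent; 9 /o/ is itself a trigger — this domain ends here.
From /o/ at 9 rightward: word edge.

1 2 3 4 5 9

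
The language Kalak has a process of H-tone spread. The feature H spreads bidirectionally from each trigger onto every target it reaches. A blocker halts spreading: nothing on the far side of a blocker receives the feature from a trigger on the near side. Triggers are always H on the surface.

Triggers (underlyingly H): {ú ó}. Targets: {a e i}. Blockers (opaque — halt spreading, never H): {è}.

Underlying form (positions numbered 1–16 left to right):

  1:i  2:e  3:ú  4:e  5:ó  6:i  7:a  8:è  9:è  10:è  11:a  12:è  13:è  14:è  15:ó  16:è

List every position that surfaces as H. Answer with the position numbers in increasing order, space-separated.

1 2 3 4 5 6 7 15

From /ú/ at 3 rightward: 4 /e/ → H; 5 /ó/ is itself a trigger — this domain ends here.
From /ú/ at 3 leftward: 2 /e/ → H; 1 /i/ → H; word edge.
From /ó/ at 5 rightward: 6 /i/ → H; 7 /a/ → H; 8 /è/ blocks.
From /ó/ at 5 leftward: 4 /e/ → H; 3 /ú/ is itself a trigger — this domain ends here.
From /ó/ at 15 rightward: 16 /è/ blocks.
From /ó/ at 15 leftward: 14 /è/ blocks.
Target with no active source: position 11 stays [-high tone].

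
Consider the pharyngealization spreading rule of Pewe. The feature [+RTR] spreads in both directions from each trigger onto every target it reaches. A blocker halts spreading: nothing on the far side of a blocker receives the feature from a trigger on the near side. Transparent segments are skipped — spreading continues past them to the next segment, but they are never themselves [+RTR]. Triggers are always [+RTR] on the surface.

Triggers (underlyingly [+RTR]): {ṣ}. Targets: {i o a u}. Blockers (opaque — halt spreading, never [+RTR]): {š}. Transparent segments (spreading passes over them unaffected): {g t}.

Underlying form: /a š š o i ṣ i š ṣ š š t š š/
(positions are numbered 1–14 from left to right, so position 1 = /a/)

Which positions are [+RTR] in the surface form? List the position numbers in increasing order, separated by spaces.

4 5 6 7 9

From /ṣ/ at 6 rightward: 7 /i/ → [+RTR]; 8 /š/ blocks.
From /ṣ/ at 6 leftward: 5 /i/ → [+RTR]; 4 /o/ → [+RTR]; 3 /š/ blocks.
From /ṣ/ at 9 rightward: 10 /š/ blocks.
From /ṣ/ at 9 leftward: 8 /š/ blocks.
Target with no active source: position 1 stays [-emphatic].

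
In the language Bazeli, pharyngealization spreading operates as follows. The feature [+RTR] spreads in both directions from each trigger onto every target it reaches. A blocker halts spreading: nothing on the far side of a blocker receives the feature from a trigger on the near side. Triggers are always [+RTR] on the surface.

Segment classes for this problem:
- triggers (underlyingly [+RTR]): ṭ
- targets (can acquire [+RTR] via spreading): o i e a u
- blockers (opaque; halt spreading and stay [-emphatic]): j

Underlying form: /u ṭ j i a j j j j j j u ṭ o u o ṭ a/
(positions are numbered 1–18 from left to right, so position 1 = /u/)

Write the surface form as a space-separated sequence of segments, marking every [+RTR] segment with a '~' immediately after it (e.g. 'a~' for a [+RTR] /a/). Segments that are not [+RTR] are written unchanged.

From /ṭ/ at 2 rightward: 3 /j/ blocks.
From /ṭ/ at 2 leftward: 1 /u/ → [+RTR]; word edge.
From /ṭ/ at 13 rightward: 14 /o/ → [+RTR]; 15 /u/ → [+RTR]; 16 /o/ → [+RTR]; 17 /ṭ/ is itself a trigger — this domain ends here.
From /ṭ/ at 13 leftward: 12 /u/ → [+RTR]; 11 /j/ blocks.
From /ṭ/ at 17 rightward: 18 /a/ → [+RTR]; word edge.
From /ṭ/ at 17 leftward: 16 /o/ → [+RTR]; 15 /u/ → [+RTR]; 14 /o/ → [+RTR]; 13 /ṭ/ is itself a trigger — this domain ends here.
Targets with no active source: positions 4 5 stay [-emphatic].
[+RTR] positions on the surface: 1 2 12 13 14 15 16 17 18.

u~ ṭ~ j i a j j j j j j u~ ṭ~ o~ u~ o~ ṭ~ a~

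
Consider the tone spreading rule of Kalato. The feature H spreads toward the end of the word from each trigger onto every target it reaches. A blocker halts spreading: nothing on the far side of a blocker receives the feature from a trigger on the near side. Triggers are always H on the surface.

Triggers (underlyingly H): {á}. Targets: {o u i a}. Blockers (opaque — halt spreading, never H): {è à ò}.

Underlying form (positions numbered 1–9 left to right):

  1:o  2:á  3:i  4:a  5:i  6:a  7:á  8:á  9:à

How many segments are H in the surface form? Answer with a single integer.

From /á/ at 2 rightward: 3 /i/ → H; 4 /a/ → H; 5 /i/ → H; 6 /a/ → H; 7 /á/ is itself a trigger — this domain ends here.
From /á/ at 7 rightward: 8 /á/ is itself a trigger — this domain ends here.
From /á/ at 8 rightward: 9 /à/ blocks.
Target with no active source: position 1 stays [-high tone].
H positions on the surface: 2 3 4 5 6 7 8.

7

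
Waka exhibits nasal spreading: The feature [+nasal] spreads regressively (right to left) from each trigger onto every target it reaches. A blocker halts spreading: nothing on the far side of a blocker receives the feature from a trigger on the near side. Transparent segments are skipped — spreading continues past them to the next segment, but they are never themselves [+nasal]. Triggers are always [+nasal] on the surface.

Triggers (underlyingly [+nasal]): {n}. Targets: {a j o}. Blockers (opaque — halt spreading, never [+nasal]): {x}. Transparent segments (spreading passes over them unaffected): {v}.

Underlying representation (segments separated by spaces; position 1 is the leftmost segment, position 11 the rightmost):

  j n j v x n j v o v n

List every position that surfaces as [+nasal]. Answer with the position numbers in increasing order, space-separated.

1 2 6 7 9 11

From /n/ at 2 leftward: 1 /j/ → [+nasal]; word edge.
From /n/ at 6 leftward: 5 /x/ blocks.
From /n/ at 11 leftward: 10 /v/ transparent; 9 /o/ → [+nasal]; 8 /v/ transparent; 7 /j/ → [+nasal]; 6 /n/ is itself a trigger — this domain ends here.
Target with no active source: position 3 stays [-nasal].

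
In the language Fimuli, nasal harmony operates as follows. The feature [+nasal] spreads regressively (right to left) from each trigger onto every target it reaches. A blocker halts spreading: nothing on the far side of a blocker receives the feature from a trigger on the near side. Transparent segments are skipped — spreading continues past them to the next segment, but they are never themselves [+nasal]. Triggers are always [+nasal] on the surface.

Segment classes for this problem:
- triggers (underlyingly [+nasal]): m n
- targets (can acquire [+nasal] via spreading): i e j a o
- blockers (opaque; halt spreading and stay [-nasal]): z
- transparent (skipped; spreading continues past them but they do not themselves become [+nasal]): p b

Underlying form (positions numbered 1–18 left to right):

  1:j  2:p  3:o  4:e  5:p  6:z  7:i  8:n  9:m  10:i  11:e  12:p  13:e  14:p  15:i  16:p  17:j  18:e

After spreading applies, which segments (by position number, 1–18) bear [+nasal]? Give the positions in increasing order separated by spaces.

From /n/ at 8 leftward: 7 /i/ → [+nasal]; 6 /z/ blocks.
From /m/ at 9 leftward: 8 /n/ is itself a trigger — this domain ends here.
Targets with no active source: positions 1 3 4 10 11 13 15 17 18 stay [-nasal].

7 8 9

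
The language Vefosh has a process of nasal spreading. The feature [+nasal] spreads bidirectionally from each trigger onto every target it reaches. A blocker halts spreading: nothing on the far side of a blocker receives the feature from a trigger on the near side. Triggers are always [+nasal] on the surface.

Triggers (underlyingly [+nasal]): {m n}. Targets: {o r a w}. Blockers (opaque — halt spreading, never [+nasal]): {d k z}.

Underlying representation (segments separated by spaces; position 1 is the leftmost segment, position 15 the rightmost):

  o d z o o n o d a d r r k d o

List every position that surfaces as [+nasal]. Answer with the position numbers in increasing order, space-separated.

From /n/ at 6 rightward: 7 /o/ → [+nasal]; 8 /d/ blocks.
From /n/ at 6 leftward: 5 /o/ → [+nasal]; 4 /o/ → [+nasal]; 3 /z/ blocks.
Targets with no active source: positions 1 9 11 12 15 stay [-nasal].

4 5 6 7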